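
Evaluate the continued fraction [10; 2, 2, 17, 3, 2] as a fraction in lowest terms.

Using pₖ = aₖpₖ₋₁ + pₖ₋₂ and qₖ = aₖqₖ₋₁ + qₖ₋₂:
  k=0: a=10, p=10, q=1
  k=1: a=2, p=21, q=2
  k=2: a=2, p=52, q=5
  k=3: a=17, p=905, q=87
  k=4: a=3, p=2767, q=266
  k=5: a=2, p=6439, q=619

6439/619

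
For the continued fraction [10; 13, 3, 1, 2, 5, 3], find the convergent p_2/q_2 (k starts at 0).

Using pₖ = aₖpₖ₋₁ + pₖ₋₂, qₖ = aₖqₖ₋₁ + qₖ₋₂ (with p₋₁=1, p₋₂=0, q₋₁=0, q₋₂=1):
  k=0: a=10, p=10, q=1
  k=1: a=13, p=131, q=13
  k=2: a=3, p=403, q=40

403/40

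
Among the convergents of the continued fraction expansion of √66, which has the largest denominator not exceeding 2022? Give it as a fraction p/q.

8449/1040

√66 = [8; 8, 16, …] (period length 2).
Convergents:
  p_0/q_0 = 8/1
  p_1/q_1 = 65/8
  p_2/q_2 = 1048/129
  p_3/q_3 = 8449/1040
  p_4/q_4 = 136232/16769
q_3 = 1040 ≤ 2022 < 16769 = q_4, so the answer is 8449/1040.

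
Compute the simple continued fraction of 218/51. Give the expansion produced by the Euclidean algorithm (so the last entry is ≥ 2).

[4; 3, 1, 1, 1, 4]

218 = 4*51 + 14
51 = 3*14 + 9
14 = 1*9 + 5
9 = 1*5 + 4
5 = 1*4 + 1
4 = 4*1 + 0  (stop)
So 218/51 = [4; 3, 1, 1, 1, 4].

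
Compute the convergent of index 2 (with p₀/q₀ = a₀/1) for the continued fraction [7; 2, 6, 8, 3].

97/13

Using pₖ = aₖpₖ₋₁ + pₖ₋₂, qₖ = aₖqₖ₋₁ + qₖ₋₂ (with p₋₁=1, p₋₂=0, q₋₁=0, q₋₂=1):
  k=0: a=7, p=7, q=1
  k=1: a=2, p=15, q=2
  k=2: a=6, p=97, q=13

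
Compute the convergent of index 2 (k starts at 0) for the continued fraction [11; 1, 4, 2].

59/5

Using pₖ = aₖpₖ₋₁ + pₖ₋₂, qₖ = aₖqₖ₋₁ + qₖ₋₂ (with p₋₁=1, p₋₂=0, q₋₁=0, q₋₂=1):
  k=0: a=11, p=11, q=1
  k=1: a=1, p=12, q=1
  k=2: a=4, p=59, q=5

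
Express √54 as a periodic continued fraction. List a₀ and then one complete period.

[7; 2, 1, 6, 1, 2, 14]

a₀ = ⌊√54⌋ = 7.
With m₀=0, d₀=1 and mₖ₊₁ = dₖaₖ − mₖ, dₖ₊₁ = (n − mₖ₊₁²)/dₖ, aₖ₊₁ = ⌊(a₀+mₖ₊₁)/dₖ₊₁⌋:
  k=1: m=7, d=5, a=2
  k=2: m=3, d=9, a=1
  k=3: m=6, d=2, a=6
  k=4: m=6, d=9, a=1
  k=5: m=3, d=5, a=2
  k=6: m=7, d=1, a=14
d=1 and a=2a₀=14 at k=6, so the next step gives (m, d) = (7, 5) again — its k=1 value — and the period has length 6.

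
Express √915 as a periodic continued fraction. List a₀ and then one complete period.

[30; 4, 60]

a₀ = ⌊√915⌋ = 30.
With m₀=0, d₀=1 and mₖ₊₁ = dₖaₖ − mₖ, dₖ₊₁ = (n − mₖ₊₁²)/dₖ, aₖ₊₁ = ⌊(a₀+mₖ₊₁)/dₖ₊₁⌋:
  k=1: m=30, d=15, a=4
  k=2: m=30, d=1, a=60
d=1 and a=2a₀=60 at k=2, so the next step gives (m, d) = (30, 15) again — its k=1 value — and the period has length 2.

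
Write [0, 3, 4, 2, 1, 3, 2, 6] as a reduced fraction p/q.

702/2267

Using pₖ = aₖpₖ₋₁ + pₖ₋₂ and qₖ = aₖqₖ₋₁ + qₖ₋₂:
  k=0: a=0, p=0, q=1
  k=1: a=3, p=1, q=3
  k=2: a=4, p=4, q=13
  k=3: a=2, p=9, q=29
  k=4: a=1, p=13, q=42
  k=5: a=3, p=48, q=155
  k=6: a=2, p=109, q=352
  k=7: a=6, p=702, q=2267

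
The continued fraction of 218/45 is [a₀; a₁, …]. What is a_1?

218 = 4·45 + 38   →  a_0 = 4
45 = 1·38 + 7   →  a_1 = 1

1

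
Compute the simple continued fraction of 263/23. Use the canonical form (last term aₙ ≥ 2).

263 = 11×23 + 10
23 = 2×10 + 3
10 = 3×3 + 1
3 = 3×1 + 0  (stop)
So 263/23 = [11; 2, 3, 3].

[11; 2, 3, 3]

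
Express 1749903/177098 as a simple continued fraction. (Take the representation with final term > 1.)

1749903 = 9*177098 + 156021
177098 = 1*156021 + 21077
156021 = 7*21077 + 8482
21077 = 2*8482 + 4113
8482 = 2*4113 + 256
4113 = 16*256 + 17
256 = 15*17 + 1
17 = 17*1 + 0  (stop)
So 1749903/177098 = [9; 1, 7, 2, 2, 16, 15, 17].

[9; 1, 7, 2, 2, 16, 15, 17]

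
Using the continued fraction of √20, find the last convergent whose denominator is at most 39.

√20 = [4; 2, 8, …] (period length 2).
Convergents:
  p_0/q_0 = 4/1
  p_1/q_1 = 9/2
  p_2/q_2 = 76/17
  p_3/q_3 = 161/36
  p_4/q_4 = 1364/305
q_3 = 36 ≤ 39 < 305 = q_4, so the answer is 161/36.

161/36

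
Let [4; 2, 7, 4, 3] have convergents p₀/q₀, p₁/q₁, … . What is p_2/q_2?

67/15

Using pₖ = aₖpₖ₋₁ + pₖ₋₂, qₖ = aₖqₖ₋₁ + qₖ₋₂ (with p₋₁=1, p₋₂=0, q₋₁=0, q₋₂=1):
  k=0: a=4, p=4, q=1
  k=1: a=2, p=9, q=2
  k=2: a=7, p=67, q=15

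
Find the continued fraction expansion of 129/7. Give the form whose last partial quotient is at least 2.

129 = 18·7 + 3
7 = 2·3 + 1
3 = 3·1 + 0  (stop)
So 129/7 = [18; 2, 3].

[18; 2, 3]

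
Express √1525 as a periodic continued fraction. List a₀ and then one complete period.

[39; 19, 1, 1, 19, 78]

a₀ = ⌊√1525⌋ = 39.
With m₀=0, d₀=1 and mₖ₊₁ = dₖaₖ − mₖ, dₖ₊₁ = (n − mₖ₊₁²)/dₖ, aₖ₊₁ = ⌊(a₀+mₖ₊₁)/dₖ₊₁⌋:
  k=1: m=39, d=4, a=19
  k=2: m=37, d=39, a=1
  k=3: m=2, d=39, a=1
  k=4: m=37, d=4, a=19
  k=5: m=39, d=1, a=78
d=1 and a=2a₀=78 at k=5, so the next step gives (m, d) = (39, 4) again — its k=1 value — and the period has length 5.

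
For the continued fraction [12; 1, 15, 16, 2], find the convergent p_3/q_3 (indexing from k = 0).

Using pₖ = aₖpₖ₋₁ + pₖ₋₂, qₖ = aₖqₖ₋₁ + qₖ₋₂ (with p₋₁=1, p₋₂=0, q₋₁=0, q₋₂=1):
  k=0: a=12, p=12, q=1
  k=1: a=1, p=13, q=1
  k=2: a=15, p=207, q=16
  k=3: a=16, p=3325, q=257

3325/257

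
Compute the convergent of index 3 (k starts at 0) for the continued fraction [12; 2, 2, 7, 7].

459/37

Using pₖ = aₖpₖ₋₁ + pₖ₋₂, qₖ = aₖqₖ₋₁ + qₖ₋₂ (with p₋₁=1, p₋₂=0, q₋₁=0, q₋₂=1):
  k=0: a=12, p=12, q=1
  k=1: a=2, p=25, q=2
  k=2: a=2, p=62, q=5
  k=3: a=7, p=459, q=37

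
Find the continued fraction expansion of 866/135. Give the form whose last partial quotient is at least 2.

[6; 2, 2, 2, 3, 3]

866 = 6·135 + 56
135 = 2·56 + 23
56 = 2·23 + 10
23 = 2·10 + 3
10 = 3·3 + 1
3 = 3·1 + 0  (stop)
So 866/135 = [6; 2, 2, 2, 3, 3].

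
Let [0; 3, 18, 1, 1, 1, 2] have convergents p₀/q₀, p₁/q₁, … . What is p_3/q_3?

19/58

Using pₖ = aₖpₖ₋₁ + pₖ₋₂, qₖ = aₖqₖ₋₁ + qₖ₋₂ (with p₋₁=1, p₋₂=0, q₋₁=0, q₋₂=1):
  k=0: a=0, p=0, q=1
  k=1: a=3, p=1, q=3
  k=2: a=18, p=18, q=55
  k=3: a=1, p=19, q=58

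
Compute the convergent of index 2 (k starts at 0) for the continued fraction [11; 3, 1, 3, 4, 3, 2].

45/4

Using pₖ = aₖpₖ₋₁ + pₖ₋₂, qₖ = aₖqₖ₋₁ + qₖ₋₂ (with p₋₁=1, p₋₂=0, q₋₁=0, q₋₂=1):
  k=0: a=11, p=11, q=1
  k=1: a=3, p=34, q=3
  k=2: a=1, p=45, q=4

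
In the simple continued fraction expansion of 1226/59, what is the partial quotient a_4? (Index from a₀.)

1226 = 20·59 + 46   →  a_0 = 20
59 = 1·46 + 13   →  a_1 = 1
46 = 3·13 + 7   →  a_2 = 3
13 = 1·7 + 6   →  a_3 = 1
7 = 1·6 + 1   →  a_4 = 1

1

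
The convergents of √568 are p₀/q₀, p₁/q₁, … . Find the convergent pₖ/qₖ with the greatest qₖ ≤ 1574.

√568 = [23; 1, 4, 1, 46, …] (period length 4).
Convergents:
  p_0/q_0 = 23/1
  p_1/q_1 = 24/1
  p_2/q_2 = 119/5
  p_3/q_3 = 143/6
  p_4/q_4 = 6697/281
  p_5/q_5 = 6840/287
  p_6/q_6 = 34057/1429
  p_7/q_7 = 40897/1716
q_6 = 1429 ≤ 1574 < 1716 = q_7, so the answer is 34057/1429.

34057/1429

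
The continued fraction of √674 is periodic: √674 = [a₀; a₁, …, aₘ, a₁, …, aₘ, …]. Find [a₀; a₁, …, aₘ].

a₀ = ⌊√674⌋ = 25.
With m₀=0, d₀=1 and mₖ₊₁ = dₖaₖ − mₖ, dₖ₊₁ = (n − mₖ₊₁²)/dₖ, aₖ₊₁ = ⌊(a₀+mₖ₊₁)/dₖ₊₁⌋:
  k=1: m=25, d=49, a=1
  k=2: m=24, d=2, a=24
  k=3: m=24, d=49, a=1
  k=4: m=25, d=1, a=50
d=1 and a=2a₀=50 at k=4, so the next step gives (m, d) = (25, 49) again — its k=1 value — and the period has length 4.

[25; 1, 24, 1, 50]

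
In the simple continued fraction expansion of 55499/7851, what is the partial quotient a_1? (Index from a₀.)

55499 = 7·7851 + 542   →  a_0 = 7
7851 = 14·542 + 263   →  a_1 = 14

14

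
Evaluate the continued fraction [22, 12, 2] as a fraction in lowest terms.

Fold from the inside: start with 2/1.
  12 + 1/2 = 25/2
  22 + 2/25 = 552/25

552/25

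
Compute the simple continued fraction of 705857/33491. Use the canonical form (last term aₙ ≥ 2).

[21; 13, 6, 2, 11, 17]

705857 = 21×33491 + 2546
33491 = 13×2546 + 393
2546 = 6×393 + 188
393 = 2×188 + 17
188 = 11×17 + 1
17 = 17×1 + 0  (stop)
So 705857/33491 = [21; 13, 6, 2, 11, 17].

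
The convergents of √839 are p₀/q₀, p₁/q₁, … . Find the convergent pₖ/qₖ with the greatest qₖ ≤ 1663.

√839 = [28; 1, 27, 1, 56, …] (period length 4).
Convergents:
  p_0/q_0 = 28/1
  p_1/q_1 = 29/1
  p_2/q_2 = 811/28
  p_3/q_3 = 840/29
  p_4/q_4 = 47851/1652
  p_5/q_5 = 48691/1681
q_4 = 1652 ≤ 1663 < 1681 = q_5, so the answer is 47851/1652.

47851/1652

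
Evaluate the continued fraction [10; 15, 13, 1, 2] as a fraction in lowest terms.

6221/618

Fold from the inside: start with 2/1.
  1 + 1/2 = 3/2
  13 + 2/3 = 41/3
  15 + 3/41 = 618/41
  10 + 41/618 = 6221/618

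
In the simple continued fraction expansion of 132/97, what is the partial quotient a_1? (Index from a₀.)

132 = 1·97 + 35   →  a_0 = 1
97 = 2·35 + 27   →  a_1 = 2

2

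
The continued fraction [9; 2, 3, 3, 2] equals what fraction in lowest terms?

500/53

Fold from the inside: start with 2/1.
  3 + 1/2 = 7/2
  3 + 2/7 = 23/7
  2 + 7/23 = 53/23
  9 + 23/53 = 500/53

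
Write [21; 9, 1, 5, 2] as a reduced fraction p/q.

2701/128

Fold from the inside: start with 2/1.
  5 + 1/2 = 11/2
  1 + 2/11 = 13/11
  9 + 11/13 = 128/13
  21 + 13/128 = 2701/128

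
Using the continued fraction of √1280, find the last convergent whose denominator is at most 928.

11556/323

√1280 = [35; 1, 3, 2, 17, 2, 3, 1, 70, …] (period length 8).
Convergents:
  p_0/q_0 = 35/1
  p_1/q_1 = 36/1
  p_2/q_2 = 143/4
  p_3/q_3 = 322/9
  p_4/q_4 = 5617/157
  p_5/q_5 = 11556/323
  p_6/q_6 = 40285/1126
q_5 = 323 ≤ 928 < 1126 = q_6, so the answer is 11556/323.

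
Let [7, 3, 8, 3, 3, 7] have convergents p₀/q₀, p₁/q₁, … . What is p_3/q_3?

Using pₖ = aₖpₖ₋₁ + pₖ₋₂, qₖ = aₖqₖ₋₁ + qₖ₋₂ (with p₋₁=1, p₋₂=0, q₋₁=0, q₋₂=1):
  k=0: a=7, p=7, q=1
  k=1: a=3, p=22, q=3
  k=2: a=8, p=183, q=25
  k=3: a=3, p=571, q=78

571/78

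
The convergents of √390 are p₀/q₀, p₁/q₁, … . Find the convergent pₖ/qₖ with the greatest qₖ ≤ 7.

79/4

√390 = [19; 1, 2, 1, 38, …] (period length 4).
Convergents:
  p_0/q_0 = 19/1
  p_1/q_1 = 20/1
  p_2/q_2 = 59/3
  p_3/q_3 = 79/4
  p_4/q_4 = 3061/155
q_3 = 4 ≤ 7 < 155 = q_4, so the answer is 79/4.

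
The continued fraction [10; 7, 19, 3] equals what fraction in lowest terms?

Fold from the inside: start with 3/1.
  19 + 1/3 = 58/3
  7 + 3/58 = 409/58
  10 + 58/409 = 4148/409

4148/409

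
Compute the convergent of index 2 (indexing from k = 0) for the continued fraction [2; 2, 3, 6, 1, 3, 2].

17/7

Using pₖ = aₖpₖ₋₁ + pₖ₋₂, qₖ = aₖqₖ₋₁ + qₖ₋₂ (with p₋₁=1, p₋₂=0, q₋₁=0, q₋₂=1):
  k=0: a=2, p=2, q=1
  k=1: a=2, p=5, q=2
  k=2: a=3, p=17, q=7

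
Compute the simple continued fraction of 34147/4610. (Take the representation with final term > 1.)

[7; 2, 2, 5, 5, 3, 10]

34147 = 7*4610 + 1877
4610 = 2*1877 + 856
1877 = 2*856 + 165
856 = 5*165 + 31
165 = 5*31 + 10
31 = 3*10 + 1
10 = 10*1 + 0  (stop)
So 34147/4610 = [7; 2, 2, 5, 5, 3, 10].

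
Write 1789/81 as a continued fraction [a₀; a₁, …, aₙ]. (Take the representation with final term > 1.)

[22; 11, 1, 1, 3]

1789 = 22·81 + 7
81 = 11·7 + 4
7 = 1·4 + 3
4 = 1·3 + 1
3 = 3·1 + 0  (stop)
So 1789/81 = [22; 11, 1, 1, 3].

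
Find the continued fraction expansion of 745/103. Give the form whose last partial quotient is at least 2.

745 = 7·103 + 24
103 = 4·24 + 7
24 = 3·7 + 3
7 = 2·3 + 1
3 = 3·1 + 0  (stop)
So 745/103 = [7; 4, 3, 2, 3].

[7; 4, 3, 2, 3]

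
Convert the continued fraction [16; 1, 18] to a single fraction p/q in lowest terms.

322/19

Using pₖ = aₖpₖ₋₁ + pₖ₋₂ and qₖ = aₖqₖ₋₁ + qₖ₋₂:
  k=0: a=16, p=16, q=1
  k=1: a=1, p=17, q=1
  k=2: a=18, p=322, q=19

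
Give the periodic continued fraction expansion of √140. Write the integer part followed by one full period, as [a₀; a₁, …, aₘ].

a₀ = ⌊√140⌋ = 11.
With m₀=0, d₀=1 and mₖ₊₁ = dₖaₖ − mₖ, dₖ₊₁ = (n − mₖ₊₁²)/dₖ, aₖ₊₁ = ⌊(a₀+mₖ₊₁)/dₖ₊₁⌋:
  k=1: m=11, d=19, a=1
  k=2: m=8, d=4, a=4
  k=3: m=8, d=19, a=1
  k=4: m=11, d=1, a=22
d=1 and a=2a₀=22 at k=4, so the next step gives (m, d) = (11, 19) again — its k=1 value — and the period has length 4.

[11; 1, 4, 1, 22]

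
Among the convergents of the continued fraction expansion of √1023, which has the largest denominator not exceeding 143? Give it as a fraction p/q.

√1023 = [31; 1, 62, …] (period length 2).
Convergents:
  p_0/q_0 = 31/1
  p_1/q_1 = 32/1
  p_2/q_2 = 2015/63
  p_3/q_3 = 2047/64
  p_4/q_4 = 128929/4031
q_3 = 64 ≤ 143 < 4031 = q_4, so the answer is 2047/64.

2047/64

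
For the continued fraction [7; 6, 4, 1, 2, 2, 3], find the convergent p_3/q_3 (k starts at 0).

Using pₖ = aₖpₖ₋₁ + pₖ₋₂, qₖ = aₖqₖ₋₁ + qₖ₋₂ (with p₋₁=1, p₋₂=0, q₋₁=0, q₋₂=1):
  k=0: a=7, p=7, q=1
  k=1: a=6, p=43, q=6
  k=2: a=4, p=179, q=25
  k=3: a=1, p=222, q=31

222/31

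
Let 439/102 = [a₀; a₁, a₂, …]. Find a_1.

3

439 = 4·102 + 31   →  a_0 = 4
102 = 3·31 + 9   →  a_1 = 3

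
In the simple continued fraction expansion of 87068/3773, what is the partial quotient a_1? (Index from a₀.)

87068 = 23·3773 + 289   →  a_0 = 23
3773 = 13·289 + 16   →  a_1 = 13

13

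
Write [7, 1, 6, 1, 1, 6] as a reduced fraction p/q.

Fold from the inside: start with 6/1.
  1 + 1/6 = 7/6
  1 + 6/7 = 13/7
  6 + 7/13 = 85/13
  1 + 13/85 = 98/85
  7 + 85/98 = 771/98

771/98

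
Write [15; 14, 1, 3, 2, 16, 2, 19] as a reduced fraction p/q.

Fold from the inside: start with 19/1.
  2 + 1/19 = 39/19
  16 + 19/39 = 643/39
  2 + 39/643 = 1325/643
  3 + 643/1325 = 4618/1325
  1 + 1325/4618 = 5943/4618
  14 + 4618/5943 = 87820/5943
  15 + 5943/87820 = 1323243/87820

1323243/87820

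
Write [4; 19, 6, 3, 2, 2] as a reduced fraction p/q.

Fold from the inside: start with 2/1.
  2 + 1/2 = 5/2
  3 + 2/5 = 17/5
  6 + 5/17 = 107/17
  19 + 17/107 = 2050/107
  4 + 107/2050 = 8307/2050

8307/2050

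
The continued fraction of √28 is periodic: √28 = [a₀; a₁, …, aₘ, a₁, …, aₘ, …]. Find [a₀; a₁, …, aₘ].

[5; 3, 2, 3, 10]

a₀ = ⌊√28⌋ = 5.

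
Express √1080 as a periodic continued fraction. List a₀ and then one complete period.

[32; 1, 6, 3, 6, 1, 64]

a₀ = ⌊√1080⌋ = 32.
With m₀=0, d₀=1 and mₖ₊₁ = dₖaₖ − mₖ, dₖ₊₁ = (n − mₖ₊₁²)/dₖ, aₖ₊₁ = ⌊(a₀+mₖ₊₁)/dₖ₊₁⌋:
  k=1: m=32, d=56, a=1
  k=2: m=24, d=9, a=6
  k=3: m=30, d=20, a=3
  k=4: m=30, d=9, a=6
  k=5: m=24, d=56, a=1
  k=6: m=32, d=1, a=64
d=1 and a=2a₀=64 at k=6, so the next step gives (m, d) = (32, 56) again — its k=1 value — and the period has length 6.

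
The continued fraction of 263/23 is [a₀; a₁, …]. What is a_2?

263 = 11·23 + 10   →  a_0 = 11
23 = 2·10 + 3   →  a_1 = 2
10 = 3·3 + 1   →  a_2 = 3

3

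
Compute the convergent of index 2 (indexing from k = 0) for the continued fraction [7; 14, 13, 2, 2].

1294/183

Using pₖ = aₖpₖ₋₁ + pₖ₋₂, qₖ = aₖqₖ₋₁ + qₖ₋₂ (with p₋₁=1, p₋₂=0, q₋₁=0, q₋₂=1):
  k=0: a=7, p=7, q=1
  k=1: a=14, p=99, q=14
  k=2: a=13, p=1294, q=183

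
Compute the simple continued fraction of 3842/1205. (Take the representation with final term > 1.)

3842 = 3·1205 + 227
1205 = 5·227 + 70
227 = 3·70 + 17
70 = 4·17 + 2
17 = 8·2 + 1
2 = 2·1 + 0  (stop)
So 3842/1205 = [3; 5, 3, 4, 8, 2].

[3; 5, 3, 4, 8, 2]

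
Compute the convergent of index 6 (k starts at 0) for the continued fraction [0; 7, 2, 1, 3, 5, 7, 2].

417/3070

Using pₖ = aₖpₖ₋₁ + pₖ₋₂, qₖ = aₖqₖ₋₁ + qₖ₋₂ (with p₋₁=1, p₋₂=0, q₋₁=0, q₋₂=1):
  k=0: a=0, p=0, q=1
  k=1: a=7, p=1, q=7
  k=2: a=2, p=2, q=15
  k=3: a=1, p=3, q=22
  k=4: a=3, p=11, q=81
  k=5: a=5, p=58, q=427
  k=6: a=7, p=417, q=3070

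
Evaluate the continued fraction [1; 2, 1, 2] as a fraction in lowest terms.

Fold from the inside: start with 2/1.
  1 + 1/2 = 3/2
  2 + 2/3 = 8/3
  1 + 3/8 = 11/8

11/8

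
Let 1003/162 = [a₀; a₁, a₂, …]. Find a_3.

1003 = 6·162 + 31   →  a_0 = 6
162 = 5·31 + 7   →  a_1 = 5
31 = 4·7 + 3   →  a_2 = 4
7 = 2·3 + 1   →  a_3 = 2

2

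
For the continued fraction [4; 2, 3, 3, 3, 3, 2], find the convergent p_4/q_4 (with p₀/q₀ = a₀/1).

337/76

Using pₖ = aₖpₖ₋₁ + pₖ₋₂, qₖ = aₖqₖ₋₁ + qₖ₋₂ (with p₋₁=1, p₋₂=0, q₋₁=0, q₋₂=1):
  k=0: a=4, p=4, q=1
  k=1: a=2, p=9, q=2
  k=2: a=3, p=31, q=7
  k=3: a=3, p=102, q=23
  k=4: a=3, p=337, q=76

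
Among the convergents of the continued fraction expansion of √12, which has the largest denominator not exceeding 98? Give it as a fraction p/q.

97/28

√12 = [3; 2, 6, …] (period length 2).
Convergents:
  p_0/q_0 = 3/1
  p_1/q_1 = 7/2
  p_2/q_2 = 45/13
  p_3/q_3 = 97/28
  p_4/q_4 = 627/181
q_3 = 28 ≤ 98 < 181 = q_4, so the answer is 97/28.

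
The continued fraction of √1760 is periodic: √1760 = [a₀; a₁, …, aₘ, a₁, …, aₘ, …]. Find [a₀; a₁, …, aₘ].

[41; 1, 19, 1, 82]

a₀ = ⌊√1760⌋ = 41.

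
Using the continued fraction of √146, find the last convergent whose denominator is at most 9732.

√146 = [12; 12, 24, …] (period length 2).
Convergents:
  p_0/q_0 = 12/1
  p_1/q_1 = 145/12
  p_2/q_2 = 3492/289
  p_3/q_3 = 42049/3480
  p_4/q_4 = 1012668/83809
q_3 = 3480 ≤ 9732 < 83809 = q_4, so the answer is 42049/3480.

42049/3480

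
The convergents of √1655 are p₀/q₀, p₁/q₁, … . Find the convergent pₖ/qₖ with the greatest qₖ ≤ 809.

14442/355

√1655 = [40; 1, 2, 7, 16, 7, 2, 1, 80, …] (period length 8).
Convergents:
  p_0/q_0 = 40/1
  p_1/q_1 = 41/1
  p_2/q_2 = 122/3
  p_3/q_3 = 895/22
  p_4/q_4 = 14442/355
  p_5/q_5 = 101989/2507
q_4 = 355 ≤ 809 < 2507 = q_5, so the answer is 14442/355.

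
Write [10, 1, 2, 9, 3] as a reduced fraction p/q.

Fold from the inside: start with 3/1.
  9 + 1/3 = 28/3
  2 + 3/28 = 59/28
  1 + 28/59 = 87/59
  10 + 59/87 = 929/87

929/87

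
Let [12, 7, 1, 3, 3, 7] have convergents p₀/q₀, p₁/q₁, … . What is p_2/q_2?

Using pₖ = aₖpₖ₋₁ + pₖ₋₂, qₖ = aₖqₖ₋₁ + qₖ₋₂ (with p₋₁=1, p₋₂=0, q₋₁=0, q₋₂=1):
  k=0: a=12, p=12, q=1
  k=1: a=7, p=85, q=7
  k=2: a=1, p=97, q=8

97/8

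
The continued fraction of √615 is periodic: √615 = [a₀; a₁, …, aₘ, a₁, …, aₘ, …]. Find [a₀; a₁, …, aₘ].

[24; 1, 3, 1, 48]

a₀ = ⌊√615⌋ = 24.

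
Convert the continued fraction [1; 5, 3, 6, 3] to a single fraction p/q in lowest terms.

Fold from the inside: start with 3/1.
  6 + 1/3 = 19/3
  3 + 3/19 = 60/19
  5 + 19/60 = 319/60
  1 + 60/319 = 379/319

379/319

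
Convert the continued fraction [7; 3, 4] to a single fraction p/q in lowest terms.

95/13

Using pₖ = aₖpₖ₋₁ + pₖ₋₂ and qₖ = aₖqₖ₋₁ + qₖ₋₂:
  k=0: a=7, p=7, q=1
  k=1: a=3, p=22, q=3
  k=2: a=4, p=95, q=13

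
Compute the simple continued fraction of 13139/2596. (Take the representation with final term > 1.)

13139 = 5*2596 + 159
2596 = 16*159 + 52
159 = 3*52 + 3
52 = 17*3 + 1
3 = 3*1 + 0  (stop)
So 13139/2596 = [5; 16, 3, 17, 3].

[5; 16, 3, 17, 3]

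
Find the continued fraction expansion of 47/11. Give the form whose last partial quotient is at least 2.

47 = 4·11 + 3
11 = 3·3 + 2
3 = 1·2 + 1
2 = 2·1 + 0  (stop)
So 47/11 = [4; 3, 1, 2].

[4; 3, 1, 2]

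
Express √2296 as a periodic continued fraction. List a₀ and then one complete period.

a₀ = ⌊√2296⌋ = 47.
With m₀=0, d₀=1 and mₖ₊₁ = dₖaₖ − mₖ, dₖ₊₁ = (n − mₖ₊₁²)/dₖ, aₖ₊₁ = ⌊(a₀+mₖ₊₁)/dₖ₊₁⌋:
  k=1: m=47, d=87, a=1
  k=2: m=40, d=8, a=10
  k=3: m=40, d=87, a=1
  k=4: m=47, d=1, a=94
d=1 and a=2a₀=94 at k=4, so the next step gives (m, d) = (47, 87) again — its k=1 value — and the period has length 4.

[47; 1, 10, 1, 94]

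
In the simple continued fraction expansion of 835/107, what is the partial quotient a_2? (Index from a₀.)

4

835 = 7·107 + 86   →  a_0 = 7
107 = 1·86 + 21   →  a_1 = 1
86 = 4·21 + 2   →  a_2 = 4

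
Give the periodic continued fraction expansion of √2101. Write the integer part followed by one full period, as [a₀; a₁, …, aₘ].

a₀ = ⌊√2101⌋ = 45.
With m₀=0, d₀=1 and mₖ₊₁ = dₖaₖ − mₖ, dₖ₊₁ = (n − mₖ₊₁²)/dₖ, aₖ₊₁ = ⌊(a₀+mₖ₊₁)/dₖ₊₁⌋:
  k=1: m=45, d=76, a=1
  k=2: m=31, d=15, a=5
  k=3: m=44, d=11, a=8
  k=4: m=44, d=15, a=5
  k=5: m=31, d=76, a=1
  k=6: m=45, d=1, a=90
d=1 and a=2a₀=90 at k=6, so the next step gives (m, d) = (45, 76) again — its k=1 value — and the period has length 6.

[45; 1, 5, 8, 5, 1, 90]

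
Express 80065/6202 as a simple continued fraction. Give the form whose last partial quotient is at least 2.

80065 = 12·6202 + 5641
6202 = 1·5641 + 561
5641 = 10·561 + 31
561 = 18·31 + 3
31 = 10·3 + 1
3 = 3·1 + 0  (stop)
So 80065/6202 = [12; 1, 10, 18, 10, 3].

[12; 1, 10, 18, 10, 3]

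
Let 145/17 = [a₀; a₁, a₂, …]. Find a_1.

1

145 = 8·17 + 9   →  a_0 = 8
17 = 1·9 + 8   →  a_1 = 1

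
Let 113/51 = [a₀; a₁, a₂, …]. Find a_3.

113 = 2·51 + 11   →  a_0 = 2
51 = 4·11 + 7   →  a_1 = 4
11 = 1·7 + 4   →  a_2 = 1
7 = 1·4 + 3   →  a_3 = 1

1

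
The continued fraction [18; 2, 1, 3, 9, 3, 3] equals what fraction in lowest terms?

Fold from the inside: start with 3/1.
  3 + 1/3 = 10/3
  9 + 3/10 = 93/10
  3 + 10/93 = 289/93
  1 + 93/289 = 382/289
  2 + 289/382 = 1053/382
  18 + 382/1053 = 19336/1053

19336/1053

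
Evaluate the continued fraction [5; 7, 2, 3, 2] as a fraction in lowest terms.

611/119

Using pₖ = aₖpₖ₋₁ + pₖ₋₂ and qₖ = aₖqₖ₋₁ + qₖ₋₂:
  k=0: a=5, p=5, q=1
  k=1: a=7, p=36, q=7
  k=2: a=2, p=77, q=15
  k=3: a=3, p=267, q=52
  k=4: a=2, p=611, q=119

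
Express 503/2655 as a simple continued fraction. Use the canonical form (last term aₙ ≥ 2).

503 = 0·2655 + 503
2655 = 5·503 + 140
503 = 3·140 + 83
140 = 1·83 + 57
83 = 1·57 + 26
57 = 2·26 + 5
26 = 5·5 + 1
5 = 5·1 + 0  (stop)
So 503/2655 = [0; 5, 3, 1, 1, 2, 5, 5].

[0; 5, 3, 1, 1, 2, 5, 5]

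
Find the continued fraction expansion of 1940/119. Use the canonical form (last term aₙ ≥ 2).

1940 = 16·119 + 36
119 = 3·36 + 11
36 = 3·11 + 3
11 = 3·3 + 2
3 = 1·2 + 1
2 = 2·1 + 0  (stop)
So 1940/119 = [16; 3, 3, 3, 1, 2].

[16; 3, 3, 3, 1, 2]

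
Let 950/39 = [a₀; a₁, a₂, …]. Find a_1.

2

950 = 24·39 + 14   →  a_0 = 24
39 = 2·14 + 11   →  a_1 = 2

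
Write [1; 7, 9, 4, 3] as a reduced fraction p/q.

973/853

Fold from the inside: start with 3/1.
  4 + 1/3 = 13/3
  9 + 3/13 = 120/13
  7 + 13/120 = 853/120
  1 + 120/853 = 973/853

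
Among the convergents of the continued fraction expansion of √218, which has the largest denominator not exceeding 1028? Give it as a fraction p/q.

7471/506

√218 = [14; 1, 3, 3, 1, 28, …] (period length 5).
Convergents:
  p_0/q_0 = 14/1
  p_1/q_1 = 15/1
  p_2/q_2 = 59/4
  p_3/q_3 = 192/13
  p_4/q_4 = 251/17
  p_5/q_5 = 7220/489
  p_6/q_6 = 7471/506
  p_7/q_7 = 29633/2007
q_6 = 506 ≤ 1028 < 2007 = q_7, so the answer is 7471/506.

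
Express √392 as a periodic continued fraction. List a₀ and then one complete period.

a₀ = ⌊√392⌋ = 19.
With m₀=0, d₀=1 and mₖ₊₁ = dₖaₖ − mₖ, dₖ₊₁ = (n − mₖ₊₁²)/dₖ, aₖ₊₁ = ⌊(a₀+mₖ₊₁)/dₖ₊₁⌋:
  k=1: m=19, d=31, a=1
  k=2: m=12, d=8, a=3
  k=3: m=12, d=31, a=1
  k=4: m=19, d=1, a=38
d=1 and a=2a₀=38 at k=4, so the next step gives (m, d) = (19, 31) again — its k=1 value — and the period has length 4.

[19; 1, 3, 1, 38]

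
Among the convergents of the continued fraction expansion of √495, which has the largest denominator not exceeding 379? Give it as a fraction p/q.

3938/177

√495 = [22; 4, 44, …] (period length 2).
Convergents:
  p_0/q_0 = 22/1
  p_1/q_1 = 89/4
  p_2/q_2 = 3938/177
  p_3/q_3 = 15841/712
q_2 = 177 ≤ 379 < 712 = q_3, so the answer is 3938/177.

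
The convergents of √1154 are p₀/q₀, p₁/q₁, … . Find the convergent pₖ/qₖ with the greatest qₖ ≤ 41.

1155/34

√1154 = [33; 1, 32, 1, 66, …] (period length 4).
Convergents:
  p_0/q_0 = 33/1
  p_1/q_1 = 34/1
  p_2/q_2 = 1121/33
  p_3/q_3 = 1155/34
  p_4/q_4 = 77351/2277
q_3 = 34 ≤ 41 < 2277 = q_4, so the answer is 1155/34.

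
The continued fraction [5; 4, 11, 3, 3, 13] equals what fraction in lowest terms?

Using pₖ = aₖpₖ₋₁ + pₖ₋₂ and qₖ = aₖqₖ₋₁ + qₖ₋₂:
  k=0: a=5, p=5, q=1
  k=1: a=4, p=21, q=4
  k=2: a=11, p=236, q=45
  k=3: a=3, p=729, q=139
  k=4: a=3, p=2423, q=462
  k=5: a=13, p=32228, q=6145

32228/6145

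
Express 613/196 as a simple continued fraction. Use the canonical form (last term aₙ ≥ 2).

[3; 7, 1, 5, 4]

613 = 3·196 + 25
196 = 7·25 + 21
25 = 1·21 + 4
21 = 5·4 + 1
4 = 4·1 + 0  (stop)
So 613/196 = [3; 7, 1, 5, 4].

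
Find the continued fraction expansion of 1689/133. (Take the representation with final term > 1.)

1689 = 12·133 + 93
133 = 1·93 + 40
93 = 2·40 + 13
40 = 3·13 + 1
13 = 13·1 + 0  (stop)
So 1689/133 = [12; 1, 2, 3, 13].

[12; 1, 2, 3, 13]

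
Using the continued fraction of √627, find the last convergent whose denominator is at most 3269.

31325/1251

√627 = [25; 25, 50, …] (period length 2).
Convergents:
  p_0/q_0 = 25/1
  p_1/q_1 = 626/25
  p_2/q_2 = 31325/1251
  p_3/q_3 = 783751/31300
q_2 = 1251 ≤ 3269 < 31300 = q_3, so the answer is 31325/1251.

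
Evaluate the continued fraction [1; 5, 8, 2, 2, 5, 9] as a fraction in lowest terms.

Fold from the inside: start with 9/1.
  5 + 1/9 = 46/9
  2 + 9/46 = 101/46
  2 + 46/101 = 248/101
  8 + 101/248 = 2085/248
  5 + 248/2085 = 10673/2085
  1 + 2085/10673 = 12758/10673

12758/10673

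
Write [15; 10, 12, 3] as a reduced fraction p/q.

5632/373

Using pₖ = aₖpₖ₋₁ + pₖ₋₂ and qₖ = aₖqₖ₋₁ + qₖ₋₂:
  k=0: a=15, p=15, q=1
  k=1: a=10, p=151, q=10
  k=2: a=12, p=1827, q=121
  k=3: a=3, p=5632, q=373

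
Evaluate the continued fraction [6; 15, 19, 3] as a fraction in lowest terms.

5296/873

Using pₖ = aₖpₖ₋₁ + pₖ₋₂ and qₖ = aₖqₖ₋₁ + qₖ₋₂:
  k=0: a=6, p=6, q=1
  k=1: a=15, p=91, q=15
  k=2: a=19, p=1735, q=286
  k=3: a=3, p=5296, q=873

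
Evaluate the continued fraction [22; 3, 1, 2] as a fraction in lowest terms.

245/11

Using pₖ = aₖpₖ₋₁ + pₖ₋₂ and qₖ = aₖqₖ₋₁ + qₖ₋₂:
  k=0: a=22, p=22, q=1
  k=1: a=3, p=67, q=3
  k=2: a=1, p=89, q=4
  k=3: a=2, p=245, q=11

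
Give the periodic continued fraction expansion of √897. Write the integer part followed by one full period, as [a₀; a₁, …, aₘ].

[29; 1, 18, 1, 58]

a₀ = ⌊√897⌋ = 29.
With m₀=0, d₀=1 and mₖ₊₁ = dₖaₖ − mₖ, dₖ₊₁ = (n − mₖ₊₁²)/dₖ, aₖ₊₁ = ⌊(a₀+mₖ₊₁)/dₖ₊₁⌋:
  k=1: m=29, d=56, a=1
  k=2: m=27, d=3, a=18
  k=3: m=27, d=56, a=1
  k=4: m=29, d=1, a=58
d=1 and a=2a₀=58 at k=4, so the next step gives (m, d) = (29, 56) again — its k=1 value — and the period has length 4.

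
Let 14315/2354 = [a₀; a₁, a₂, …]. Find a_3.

12

14315 = 6·2354 + 191   →  a_0 = 6
2354 = 12·191 + 62   →  a_1 = 12
191 = 3·62 + 5   →  a_2 = 3
62 = 12·5 + 2   →  a_3 = 12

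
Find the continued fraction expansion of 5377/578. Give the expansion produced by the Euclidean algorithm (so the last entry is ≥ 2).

[9; 3, 3, 3, 3, 5]

5377 = 9×578 + 175
578 = 3×175 + 53
175 = 3×53 + 16
53 = 3×16 + 5
16 = 3×5 + 1
5 = 5×1 + 0  (stop)
So 5377/578 = [9; 3, 3, 3, 3, 5].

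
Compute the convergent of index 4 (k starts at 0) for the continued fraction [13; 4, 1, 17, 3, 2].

3591/272

Using pₖ = aₖpₖ₋₁ + pₖ₋₂, qₖ = aₖqₖ₋₁ + qₖ₋₂ (with p₋₁=1, p₋₂=0, q₋₁=0, q₋₂=1):
  k=0: a=13, p=13, q=1
  k=1: a=4, p=53, q=4
  k=2: a=1, p=66, q=5
  k=3: a=17, p=1175, q=89
  k=4: a=3, p=3591, q=272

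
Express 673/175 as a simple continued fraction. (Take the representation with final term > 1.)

673 = 3·175 + 148
175 = 1·148 + 27
148 = 5·27 + 13
27 = 2·13 + 1
13 = 13·1 + 0  (stop)
So 673/175 = [3; 1, 5, 2, 13].

[3; 1, 5, 2, 13]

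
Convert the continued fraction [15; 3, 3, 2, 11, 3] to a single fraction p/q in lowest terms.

12427/812

Fold from the inside: start with 3/1.
  11 + 1/3 = 34/3
  2 + 3/34 = 71/34
  3 + 34/71 = 247/71
  3 + 71/247 = 812/247
  15 + 247/812 = 12427/812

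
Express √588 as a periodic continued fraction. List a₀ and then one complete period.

[24; 4, 48]

a₀ = ⌊√588⌋ = 24.
With m₀=0, d₀=1 and mₖ₊₁ = dₖaₖ − mₖ, dₖ₊₁ = (n − mₖ₊₁²)/dₖ, aₖ₊₁ = ⌊(a₀+mₖ₊₁)/dₖ₊₁⌋:
  k=1: m=24, d=12, a=4
  k=2: m=24, d=1, a=48
d=1 and a=2a₀=48 at k=2, so the next step gives (m, d) = (24, 12) again — its k=1 value — and the period has length 2.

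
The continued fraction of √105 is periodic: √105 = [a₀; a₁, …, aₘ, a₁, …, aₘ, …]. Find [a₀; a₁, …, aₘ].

[10; 4, 20]

a₀ = ⌊√105⌋ = 10.
With m₀=0, d₀=1 and mₖ₊₁ = dₖaₖ − mₖ, dₖ₊₁ = (n − mₖ₊₁²)/dₖ, aₖ₊₁ = ⌊(a₀+mₖ₊₁)/dₖ₊₁⌋:
  k=1: m=10, d=5, a=4
  k=2: m=10, d=1, a=20
d=1 and a=2a₀=20 at k=2, so the next step gives (m, d) = (10, 5) again — its k=1 value — and the period has length 2.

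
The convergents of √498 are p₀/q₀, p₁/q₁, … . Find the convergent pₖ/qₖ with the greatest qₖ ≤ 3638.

56794/2545

√498 = [22; 3, 6, 22, 6, 3, 44, …] (period length 6).
Convergents:
  p_0/q_0 = 22/1
  p_1/q_1 = 67/3
  p_2/q_2 = 424/19
  p_3/q_3 = 9395/421
  p_4/q_4 = 56794/2545
  p_5/q_5 = 179777/8056
q_4 = 2545 ≤ 3638 < 8056 = q_5, so the answer is 56794/2545.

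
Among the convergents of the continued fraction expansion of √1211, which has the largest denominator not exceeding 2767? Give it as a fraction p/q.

60551/1740

√1211 = [34; 1, 3, 1, 68, …] (period length 4).
Convergents:
  p_0/q_0 = 34/1
  p_1/q_1 = 35/1
  p_2/q_2 = 139/4
  p_3/q_3 = 174/5
  p_4/q_4 = 11971/344
  p_5/q_5 = 12145/349
  p_6/q_6 = 48406/1391
  p_7/q_7 = 60551/1740
  p_8/q_8 = 4165874/119711
q_7 = 1740 ≤ 2767 < 119711 = q_8, so the answer is 60551/1740.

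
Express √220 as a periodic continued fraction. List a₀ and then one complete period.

a₀ = ⌊√220⌋ = 14.
With m₀=0, d₀=1 and mₖ₊₁ = dₖaₖ − mₖ, dₖ₊₁ = (n − mₖ₊₁²)/dₖ, aₖ₊₁ = ⌊(a₀+mₖ₊₁)/dₖ₊₁⌋:
  k=1: m=14, d=24, a=1
  k=2: m=10, d=5, a=4
  k=3: m=10, d=24, a=1
  k=4: m=14, d=1, a=28
d=1 and a=2a₀=28 at k=4, so the next step gives (m, d) = (14, 24) again — its k=1 value — and the period has length 4.

[14; 1, 4, 1, 28]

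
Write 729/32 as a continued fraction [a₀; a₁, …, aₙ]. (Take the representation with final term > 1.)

[22; 1, 3, 1, 1, 3]

729 = 22*32 + 25
32 = 1*25 + 7
25 = 3*7 + 4
7 = 1*4 + 3
4 = 1*3 + 1
3 = 3*1 + 0  (stop)
So 729/32 = [22; 1, 3, 1, 1, 3].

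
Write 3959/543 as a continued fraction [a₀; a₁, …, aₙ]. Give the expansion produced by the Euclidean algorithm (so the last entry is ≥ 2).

[7; 3, 2, 3, 2, 4, 2]

3959 = 7×543 + 158
543 = 3×158 + 69
158 = 2×69 + 20
69 = 3×20 + 9
20 = 2×9 + 2
9 = 4×2 + 1
2 = 2×1 + 0  (stop)
So 3959/543 = [7; 3, 2, 3, 2, 4, 2].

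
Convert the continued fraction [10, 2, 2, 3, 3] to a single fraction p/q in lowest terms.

Fold from the inside: start with 3/1.
  3 + 1/3 = 10/3
  2 + 3/10 = 23/10
  2 + 10/23 = 56/23
  10 + 23/56 = 583/56

583/56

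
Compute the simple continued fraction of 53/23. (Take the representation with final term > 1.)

53 = 2·23 + 7
23 = 3·7 + 2
7 = 3·2 + 1
2 = 2·1 + 0  (stop)
So 53/23 = [2; 3, 3, 2].

[2; 3, 3, 2]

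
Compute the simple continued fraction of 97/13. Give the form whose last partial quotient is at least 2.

[7; 2, 6]

97 = 7×13 + 6
13 = 2×6 + 1
6 = 6×1 + 0  (stop)
So 97/13 = [7; 2, 6].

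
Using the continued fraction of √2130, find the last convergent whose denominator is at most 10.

323/7

√2130 = [46; 6, 1, 1, 2, 1, 1, 6, 92, …] (period length 8).
Convergents:
  p_0/q_0 = 46/1
  p_1/q_1 = 277/6
  p_2/q_2 = 323/7
  p_3/q_3 = 600/13
q_2 = 7 ≤ 10 < 13 = q_3, so the answer is 323/7.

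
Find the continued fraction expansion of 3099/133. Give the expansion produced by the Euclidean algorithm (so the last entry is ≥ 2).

[23; 3, 3, 13]

3099 = 23×133 + 40
133 = 3×40 + 13
40 = 3×13 + 1
13 = 13×1 + 0  (stop)
So 3099/133 = [23; 3, 3, 13].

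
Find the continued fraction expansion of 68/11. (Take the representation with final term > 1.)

[6; 5, 2]

68 = 6×11 + 2
11 = 5×2 + 1
2 = 2×1 + 0  (stop)
So 68/11 = [6; 5, 2].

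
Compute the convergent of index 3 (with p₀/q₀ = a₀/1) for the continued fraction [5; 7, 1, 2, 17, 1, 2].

118/23

Using pₖ = aₖpₖ₋₁ + pₖ₋₂, qₖ = aₖqₖ₋₁ + qₖ₋₂ (with p₋₁=1, p₋₂=0, q₋₁=0, q₋₂=1):
  k=0: a=5, p=5, q=1
  k=1: a=7, p=36, q=7
  k=2: a=1, p=41, q=8
  k=3: a=2, p=118, q=23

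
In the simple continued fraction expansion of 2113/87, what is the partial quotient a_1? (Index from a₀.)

2113 = 24·87 + 25   →  a_0 = 24
87 = 3·25 + 12   →  a_1 = 3

3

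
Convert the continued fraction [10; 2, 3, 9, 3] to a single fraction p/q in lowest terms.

Fold from the inside: start with 3/1.
  9 + 1/3 = 28/3
  3 + 3/28 = 87/28
  2 + 28/87 = 202/87
  10 + 87/202 = 2107/202

2107/202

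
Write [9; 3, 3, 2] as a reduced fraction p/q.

214/23

Fold from the inside: start with 2/1.
  3 + 1/2 = 7/2
  3 + 2/7 = 23/7
  9 + 7/23 = 214/23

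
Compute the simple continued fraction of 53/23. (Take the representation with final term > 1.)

53 = 2*23 + 7
23 = 3*7 + 2
7 = 3*2 + 1
2 = 2*1 + 0  (stop)
So 53/23 = [2; 3, 3, 2].

[2; 3, 3, 2]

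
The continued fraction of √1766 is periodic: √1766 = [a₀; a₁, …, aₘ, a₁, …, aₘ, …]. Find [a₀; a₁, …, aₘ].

[42; 42, 84]

a₀ = ⌊√1766⌋ = 42.
With m₀=0, d₀=1 and mₖ₊₁ = dₖaₖ − mₖ, dₖ₊₁ = (n − mₖ₊₁²)/dₖ, aₖ₊₁ = ⌊(a₀+mₖ₊₁)/dₖ₊₁⌋:
  k=1: m=42, d=2, a=42
  k=2: m=42, d=1, a=84
d=1 and a=2a₀=84 at k=2, so the next step gives (m, d) = (42, 2) again — its k=1 value — and the period has length 2.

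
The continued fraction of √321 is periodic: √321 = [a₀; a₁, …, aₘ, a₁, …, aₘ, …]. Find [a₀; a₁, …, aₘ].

a₀ = ⌊√321⌋ = 17.
With m₀=0, d₀=1 and mₖ₊₁ = dₖaₖ − mₖ, dₖ₊₁ = (n − mₖ₊₁²)/dₖ, aₖ₊₁ = ⌊(a₀+mₖ₊₁)/dₖ₊₁⌋:
  k=1: m=17, d=32, a=1
  k=2: m=15, d=3, a=10
  k=3: m=15, d=32, a=1
  k=4: m=17, d=1, a=34
d=1 and a=2a₀=34 at k=4, so the next step gives (m, d) = (17, 32) again — its k=1 value — and the period has length 4.

[17; 1, 10, 1, 34]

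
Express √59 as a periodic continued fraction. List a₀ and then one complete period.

a₀ = ⌊√59⌋ = 7.
With m₀=0, d₀=1 and mₖ₊₁ = dₖaₖ − mₖ, dₖ₊₁ = (n − mₖ₊₁²)/dₖ, aₖ₊₁ = ⌊(a₀+mₖ₊₁)/dₖ₊₁⌋:
  k=1: m=7, d=10, a=1
  k=2: m=3, d=5, a=2
  k=3: m=7, d=2, a=7
  k=4: m=7, d=5, a=2
  k=5: m=3, d=10, a=1
  k=6: m=7, d=1, a=14
d=1 and a=2a₀=14 at k=6, so the next step gives (m, d) = (7, 10) again — its k=1 value — and the period has length 6.

[7; 1, 2, 7, 2, 1, 14]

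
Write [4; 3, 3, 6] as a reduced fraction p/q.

Using pₖ = aₖpₖ₋₁ + pₖ₋₂ and qₖ = aₖqₖ₋₁ + qₖ₋₂:
  k=0: a=4, p=4, q=1
  k=1: a=3, p=13, q=3
  k=2: a=3, p=43, q=10
  k=3: a=6, p=271, q=63

271/63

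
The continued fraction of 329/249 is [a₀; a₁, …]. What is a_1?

329 = 1·249 + 80   →  a_0 = 1
249 = 3·80 + 9   →  a_1 = 3

3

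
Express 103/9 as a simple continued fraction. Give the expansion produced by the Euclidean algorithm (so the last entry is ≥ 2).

[11; 2, 4]

103 = 11·9 + 4
9 = 2·4 + 1
4 = 4·1 + 0  (stop)
So 103/9 = [11; 2, 4].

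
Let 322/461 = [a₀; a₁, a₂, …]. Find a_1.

322 = 0·461 + 322   →  a_0 = 0
461 = 1·322 + 139   →  a_1 = 1

1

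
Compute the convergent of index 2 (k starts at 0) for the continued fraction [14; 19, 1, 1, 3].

281/20

Using pₖ = aₖpₖ₋₁ + pₖ₋₂, qₖ = aₖqₖ₋₁ + qₖ₋₂ (with p₋₁=1, p₋₂=0, q₋₁=0, q₋₂=1):
  k=0: a=14, p=14, q=1
  k=1: a=19, p=267, q=19
  k=2: a=1, p=281, q=20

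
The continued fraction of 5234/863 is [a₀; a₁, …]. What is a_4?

5234 = 6·863 + 56   →  a_0 = 6
863 = 15·56 + 23   →  a_1 = 15
56 = 2·23 + 10   →  a_2 = 2
23 = 2·10 + 3   →  a_3 = 2
10 = 3·3 + 1   →  a_4 = 3

3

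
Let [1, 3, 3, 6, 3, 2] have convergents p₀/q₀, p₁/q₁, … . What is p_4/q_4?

Using pₖ = aₖpₖ₋₁ + pₖ₋₂, qₖ = aₖqₖ₋₁ + qₖ₋₂ (with p₋₁=1, p₋₂=0, q₋₁=0, q₋₂=1):
  k=0: a=1, p=1, q=1
  k=1: a=3, p=4, q=3
  k=2: a=3, p=13, q=10
  k=3: a=6, p=82, q=63
  k=4: a=3, p=259, q=199

259/199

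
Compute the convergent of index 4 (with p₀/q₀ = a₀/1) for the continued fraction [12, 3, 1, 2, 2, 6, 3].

Using pₖ = aₖpₖ₋₁ + pₖ₋₂, qₖ = aₖqₖ₋₁ + qₖ₋₂ (with p₋₁=1, p₋₂=0, q₋₁=0, q₋₂=1):
  k=0: a=12, p=12, q=1
  k=1: a=3, p=37, q=3
  k=2: a=1, p=49, q=4
  k=3: a=2, p=135, q=11
  k=4: a=2, p=319, q=26

319/26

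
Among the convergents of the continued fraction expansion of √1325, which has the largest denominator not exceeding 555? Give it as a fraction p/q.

√1325 = [36; 2, 2, 72, …] (period length 3).
Convergents:
  p_0/q_0 = 36/1
  p_1/q_1 = 73/2
  p_2/q_2 = 182/5
  p_3/q_3 = 13177/362
  p_4/q_4 = 26536/729
q_3 = 362 ≤ 555 < 729 = q_4, so the answer is 13177/362.

13177/362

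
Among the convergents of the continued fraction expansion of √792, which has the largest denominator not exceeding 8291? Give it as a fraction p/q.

77617/2758

√792 = [28; 7, 56, …] (period length 2).
Convergents:
  p_0/q_0 = 28/1
  p_1/q_1 = 197/7
  p_2/q_2 = 11060/393
  p_3/q_3 = 77617/2758
  p_4/q_4 = 4357612/154841
q_3 = 2758 ≤ 8291 < 154841 = q_4, so the answer is 77617/2758.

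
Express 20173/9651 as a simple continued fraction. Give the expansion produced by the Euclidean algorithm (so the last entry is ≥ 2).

[2; 11, 12, 2, 3, 1, 7]

20173 = 2·9651 + 871
9651 = 11·871 + 70
871 = 12·70 + 31
70 = 2·31 + 8
31 = 3·8 + 7
8 = 1·7 + 1
7 = 7·1 + 0  (stop)
So 20173/9651 = [2; 11, 12, 2, 3, 1, 7].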